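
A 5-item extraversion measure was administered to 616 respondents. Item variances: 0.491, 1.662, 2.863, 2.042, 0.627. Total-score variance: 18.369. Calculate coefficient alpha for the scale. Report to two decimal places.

ΣVar(i) = 0.491 + 1.662 + 2.863 + 2.042 + 0.627 = 7.685
α = (k/(k−1))·(1 − ΣVar(i)/σ²_total) = (5/4)·(1 − 7.685/18.369) = 0.73

coefficient alpha = 0.73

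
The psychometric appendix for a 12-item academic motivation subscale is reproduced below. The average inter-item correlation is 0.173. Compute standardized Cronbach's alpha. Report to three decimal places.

α = 0.715

Standardized α = k·r̄ / (1 + (k−1)·r̄) = 12 × 0.173 / (1 + 11 × 0.173)
  = 2.0760 / 2.9030 = 0.715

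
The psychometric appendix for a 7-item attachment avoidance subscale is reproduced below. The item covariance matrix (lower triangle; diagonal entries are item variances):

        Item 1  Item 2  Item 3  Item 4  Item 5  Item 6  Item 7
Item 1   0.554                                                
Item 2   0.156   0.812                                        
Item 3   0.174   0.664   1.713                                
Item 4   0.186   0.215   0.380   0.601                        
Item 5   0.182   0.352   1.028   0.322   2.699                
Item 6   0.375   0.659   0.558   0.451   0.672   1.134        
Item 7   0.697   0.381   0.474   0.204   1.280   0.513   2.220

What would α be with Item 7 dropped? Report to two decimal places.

α = 0.76

Remaining items: Item 1, Item 2, Item 3, Item 4, Item 5, Item 6 (k = 6).
sum of item variances = 0.554 + 0.812 + 1.713 + 0.601 + 2.699 + 1.134 = 7.513
total variance = 7.513 + 2 × 6.374 = 20.261
α (item deleted) = (6/5)·(1 − 7.513/20.261) = 0.76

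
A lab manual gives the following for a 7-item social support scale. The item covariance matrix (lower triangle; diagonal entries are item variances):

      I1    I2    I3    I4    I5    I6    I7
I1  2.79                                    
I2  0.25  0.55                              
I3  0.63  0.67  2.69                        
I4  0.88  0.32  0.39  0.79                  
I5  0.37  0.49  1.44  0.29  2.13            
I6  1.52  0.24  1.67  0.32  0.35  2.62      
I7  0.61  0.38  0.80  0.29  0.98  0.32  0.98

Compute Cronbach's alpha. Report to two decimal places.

Σσ²ᵢ = 2.79 + 0.55 + 2.69 + 0.79 + 2.13 + 2.62 + 0.98 = 12.55
Sum of off-diagonal covariances = 13.21
total variance = 12.55 + 2 × 13.21 = 38.97
α = (k/(k−1))·(1 − Σσ²ᵢ/total variance) = (7/6)·(1 − 12.55/38.97) = 0.79

α = 0.79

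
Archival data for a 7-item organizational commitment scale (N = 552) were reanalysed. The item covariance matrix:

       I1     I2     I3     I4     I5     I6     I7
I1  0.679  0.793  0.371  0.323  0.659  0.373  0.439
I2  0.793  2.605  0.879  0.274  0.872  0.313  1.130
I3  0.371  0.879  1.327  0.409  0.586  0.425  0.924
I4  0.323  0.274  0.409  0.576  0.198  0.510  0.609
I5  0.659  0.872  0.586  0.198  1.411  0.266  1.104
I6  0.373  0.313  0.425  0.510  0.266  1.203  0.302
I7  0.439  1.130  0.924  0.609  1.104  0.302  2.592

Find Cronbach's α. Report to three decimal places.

sum of item variances = 0.679 + 2.605 + 1.327 + 0.576 + 1.411 + 1.203 + 2.592 = 10.393
Sum of the distinct covariances = 11.759
σ²_T = 10.393 + 2 × 11.759 = 33.911
α = (k/(k−1))·(1 − sum of item variances/σ²_T) = (7/6)·(1 − 10.393/33.911) = 0.809

Cronbach's α = 0.809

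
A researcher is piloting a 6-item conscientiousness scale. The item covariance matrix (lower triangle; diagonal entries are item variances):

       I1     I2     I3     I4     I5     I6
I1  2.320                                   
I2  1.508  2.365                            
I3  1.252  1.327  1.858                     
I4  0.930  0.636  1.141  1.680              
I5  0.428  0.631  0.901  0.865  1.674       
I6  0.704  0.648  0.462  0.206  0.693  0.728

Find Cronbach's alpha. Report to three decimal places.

Σσ²ᵢ = 2.320 + 2.365 + 1.858 + 1.680 + 1.674 + 0.728 = 10.625
Σ_{i<j} σ_ij = 12.332
Var(T) = 10.625 + 2 × 12.332 = 35.289
α = (k/(k−1))·(1 − Σσ²ᵢ/Var(T)) = (6/5)·(1 − 10.625/35.289) = 0.839

α = 0.839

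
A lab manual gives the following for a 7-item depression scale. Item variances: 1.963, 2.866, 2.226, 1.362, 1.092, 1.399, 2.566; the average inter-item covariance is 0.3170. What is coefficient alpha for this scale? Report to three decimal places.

Σσ²ᵢ = 1.963 + 2.866 + 2.226 + 1.362 + 1.092 + 1.399 + 2.566 = 13.474
Sum of the 21 distinct covariances = 21 × 0.3170 = 6.6570
σ²_T = Σσ²ᵢ + 2·Σcov = 13.474 + 2 × 6.6570 = 26.7880
α = (7/6)·(1 − 13.474/26.7880) = 0.580

α = 0.580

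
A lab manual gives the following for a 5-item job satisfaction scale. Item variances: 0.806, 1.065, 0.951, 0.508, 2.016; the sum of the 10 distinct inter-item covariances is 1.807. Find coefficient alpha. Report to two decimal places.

α = 0.50

Σσ²ᵢ = 0.806 + 1.065 + 0.951 + 0.508 + 2.016 = 5.346
Sum of distinct covariances = 1.807
Var(T) = Σσ²ᵢ + 2·Σcov = 5.346 + 2 × 1.807 = 8.960
α = (5/4)·(1 − 5.346/8.960) = 0.50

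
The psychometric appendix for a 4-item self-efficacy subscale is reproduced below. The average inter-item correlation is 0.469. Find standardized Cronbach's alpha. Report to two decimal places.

Standardized α = k·r̄ / (1 + (k−1)·r̄) = 4 × 0.469 / (1 + 3 × 0.469)
  = 1.8760 / 2.4070 = 0.78

standardized Cronbach's alpha = 0.78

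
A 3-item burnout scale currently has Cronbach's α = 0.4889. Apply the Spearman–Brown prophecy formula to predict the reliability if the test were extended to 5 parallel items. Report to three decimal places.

predicted reliability = 0.615

Length factor m = 5/3 = 1.6667
α' = m·α / (1 + (m−1)·α)
   = 5/3 × 0.4889 / (1 + (5/3 − 1) × 0.4889)
   = 0.8148 / 1.3259 = 0.615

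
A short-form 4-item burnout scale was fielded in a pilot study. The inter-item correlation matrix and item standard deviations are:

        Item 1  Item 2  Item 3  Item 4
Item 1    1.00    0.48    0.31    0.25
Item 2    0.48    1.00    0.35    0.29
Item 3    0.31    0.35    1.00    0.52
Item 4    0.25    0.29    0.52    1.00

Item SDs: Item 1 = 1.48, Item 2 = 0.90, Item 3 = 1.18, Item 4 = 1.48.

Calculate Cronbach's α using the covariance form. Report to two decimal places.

Cronbach's α = 0.68

Σσ²ᵢ = 1.48² + 0.90² + 1.18² + 1.48² = 6.5832
Covariances σ_ij = r_ij · s_i · s_j:
  σ(Item 1,Item 2) = 0.48 × 1.48 × 0.90 = 0.6394
  σ(Item 1,Item 3) = 0.31 × 1.48 × 1.18 = 0.5414
  σ(Item 1,Item 4) = 0.25 × 1.48 × 1.48 = 0.5476
  σ(Item 2,Item 3) = 0.35 × 0.90 × 1.18 = 0.3717
  σ(Item 2,Item 4) = 0.29 × 0.90 × 1.48 = 0.3863
  σ(Item 3,Item 4) = 0.52 × 1.18 × 1.48 = 0.9081
σ²_T = Σσ²ᵢ + 2·Σσ_ij = 6.5832 + 2 × 3.3945 = 13.3722
α = (4/3)·(1 − 6.5832/13.3722) = 0.68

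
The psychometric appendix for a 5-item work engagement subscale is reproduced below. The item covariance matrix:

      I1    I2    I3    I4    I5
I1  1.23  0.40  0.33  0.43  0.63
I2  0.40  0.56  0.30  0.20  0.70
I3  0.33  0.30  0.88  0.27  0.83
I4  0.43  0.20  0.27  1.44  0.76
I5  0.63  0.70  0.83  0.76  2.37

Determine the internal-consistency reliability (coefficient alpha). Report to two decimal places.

α = 0.75

Σσ²ᵢ = 1.23 + 0.56 + 0.88 + 1.44 + 2.37 = 6.48
Σ_{i<j} σ_ij = 4.85
σ²_total = 6.48 + 2 × 4.85 = 16.18
α = (k/(k−1))·(1 − Σσ²ᵢ/σ²_total) = (5/4)·(1 − 6.48/16.18) = 0.75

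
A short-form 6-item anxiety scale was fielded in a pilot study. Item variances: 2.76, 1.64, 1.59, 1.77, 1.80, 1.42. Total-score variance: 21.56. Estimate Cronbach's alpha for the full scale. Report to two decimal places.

Cronbach's alpha = 0.59

Σσ²ᵢ = 2.76 + 1.64 + 1.59 + 1.77 + 1.80 + 1.42 = 10.98
α = (k/(k−1))·(1 − Σσ²ᵢ/total variance) = (6/5)·(1 − 10.98/21.56) = 0.59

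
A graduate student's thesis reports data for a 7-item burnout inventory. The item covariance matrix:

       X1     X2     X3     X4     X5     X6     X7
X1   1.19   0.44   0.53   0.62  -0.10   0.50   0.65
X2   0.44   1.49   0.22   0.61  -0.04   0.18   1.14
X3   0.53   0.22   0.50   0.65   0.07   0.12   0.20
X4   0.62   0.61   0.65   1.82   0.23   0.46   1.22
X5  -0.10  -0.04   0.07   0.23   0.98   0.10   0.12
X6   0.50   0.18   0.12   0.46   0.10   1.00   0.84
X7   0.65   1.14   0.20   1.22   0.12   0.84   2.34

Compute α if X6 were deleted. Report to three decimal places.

Remaining items: X1, X2, X3, X4, X5, X7 (k = 6).
Σσ²ᵢ = 1.19 + 1.49 + 0.50 + 1.82 + 0.98 + 2.34 = 8.32
total variance = 8.32 + 2 × 6.56 = 21.44
α (item deleted) = (6/5)·(1 − 8.32/21.44) = 0.734

α = 0.734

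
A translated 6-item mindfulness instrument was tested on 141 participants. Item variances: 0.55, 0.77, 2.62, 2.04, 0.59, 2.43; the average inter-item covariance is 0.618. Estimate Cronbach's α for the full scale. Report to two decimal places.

Σσᵢ² = 0.55 + 0.77 + 2.62 + 2.04 + 0.59 + 2.43 = 9.00
Sum of the 15 distinct covariances = 15 × 0.618 = 9.270
Var(T) = Σσᵢ² + 2·Σcov = 9.00 + 2 × 9.270 = 27.540
α = (6/5)·(1 − 9.00/27.540) = 0.81

α = 0.81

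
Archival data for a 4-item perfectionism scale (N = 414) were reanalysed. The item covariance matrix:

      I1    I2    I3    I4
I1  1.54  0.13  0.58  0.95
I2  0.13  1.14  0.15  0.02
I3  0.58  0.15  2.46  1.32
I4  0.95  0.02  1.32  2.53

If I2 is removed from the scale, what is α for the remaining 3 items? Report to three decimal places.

α = 0.699

Remaining items: I1, I3, I4 (k = 3).
sum of item variances = 1.54 + 2.46 + 2.53 = 6.53
Var(T) = 6.53 + 2 × 2.85 = 12.23
α (item deleted) = (3/2)·(1 − 6.53/12.23) = 0.699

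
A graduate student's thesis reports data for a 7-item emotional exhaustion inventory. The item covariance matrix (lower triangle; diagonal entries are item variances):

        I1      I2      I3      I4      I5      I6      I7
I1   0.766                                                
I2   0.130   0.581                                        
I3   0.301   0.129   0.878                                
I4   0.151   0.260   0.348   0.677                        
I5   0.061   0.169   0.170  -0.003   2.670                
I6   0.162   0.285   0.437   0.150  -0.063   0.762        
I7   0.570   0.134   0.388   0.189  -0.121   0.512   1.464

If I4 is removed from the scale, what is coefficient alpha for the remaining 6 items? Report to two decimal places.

coefficient alpha = 0.57

Remaining items: I1, I2, I3, I5, I6, I7 (k = 6).
ΣVar(i) = 0.766 + 0.581 + 0.878 + 2.670 + 0.762 + 1.464 = 7.121
σ²_total = 7.121 + 2 × 3.264 = 13.649
α (item deleted) = (6/5)·(1 − 7.121/13.649) = 0.57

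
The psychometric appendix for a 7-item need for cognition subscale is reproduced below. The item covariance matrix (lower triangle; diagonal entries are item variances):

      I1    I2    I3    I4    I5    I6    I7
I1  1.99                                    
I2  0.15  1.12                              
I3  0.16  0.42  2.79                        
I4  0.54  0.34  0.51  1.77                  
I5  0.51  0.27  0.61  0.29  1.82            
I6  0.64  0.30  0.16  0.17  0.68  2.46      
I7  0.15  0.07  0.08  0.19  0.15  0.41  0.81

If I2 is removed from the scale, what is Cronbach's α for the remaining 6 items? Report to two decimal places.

Remaining items: I1, I3, I4, I5, I6, I7 (k = 6).
Σσᵢ² = 1.99 + 2.79 + 1.77 + 1.82 + 2.46 + 0.81 = 11.64
σ²_total = 11.64 + 2 × 5.25 = 22.14
α (item deleted) = (6/5)·(1 − 11.64/22.14) = 0.57

α = 0.57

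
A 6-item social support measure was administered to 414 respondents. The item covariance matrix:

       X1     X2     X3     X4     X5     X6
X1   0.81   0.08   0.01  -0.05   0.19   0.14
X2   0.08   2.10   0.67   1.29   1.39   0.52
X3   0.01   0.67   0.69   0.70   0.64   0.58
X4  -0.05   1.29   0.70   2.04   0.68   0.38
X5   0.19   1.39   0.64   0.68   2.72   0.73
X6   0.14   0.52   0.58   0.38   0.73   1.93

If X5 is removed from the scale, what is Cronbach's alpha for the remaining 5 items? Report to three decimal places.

Remaining items: X1, X2, X3, X4, X6 (k = 5).
Σσ²ᵢ = 0.81 + 2.10 + 0.69 + 2.04 + 1.93 = 7.57
σ²_T = 7.57 + 2 × 4.32 = 16.21
α (item deleted) = (5/4)·(1 − 7.57/16.21) = 0.666

α = 0.666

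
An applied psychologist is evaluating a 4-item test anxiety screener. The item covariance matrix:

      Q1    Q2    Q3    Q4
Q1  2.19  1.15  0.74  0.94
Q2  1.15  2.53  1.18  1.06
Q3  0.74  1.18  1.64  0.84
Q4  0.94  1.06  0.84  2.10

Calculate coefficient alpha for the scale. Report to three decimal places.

Σσᵢ² = 2.19 + 2.53 + 1.64 + 2.10 = 8.46
Σ_{i<j} σ_ij = 5.91
total variance = 8.46 + 2 × 5.91 = 20.28
α = (k/(k−1))·(1 − Σσᵢ²/total variance) = (4/3)·(1 − 8.46/20.28) = 0.777

coefficient alpha = 0.777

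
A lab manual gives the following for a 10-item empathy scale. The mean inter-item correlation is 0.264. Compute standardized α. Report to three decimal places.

α = 0.782

Standardized α = k·r̄ / (1 + (k−1)·r̄) = 10 × 0.264 / (1 + 9 × 0.264)
  = 2.6400 / 3.3760 = 0.782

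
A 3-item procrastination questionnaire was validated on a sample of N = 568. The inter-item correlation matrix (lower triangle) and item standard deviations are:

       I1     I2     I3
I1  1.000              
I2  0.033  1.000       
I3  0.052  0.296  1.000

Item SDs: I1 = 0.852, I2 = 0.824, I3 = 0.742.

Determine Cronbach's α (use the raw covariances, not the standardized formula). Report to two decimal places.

α = 0.29

Σσ²ᵢ = 0.852² + 0.824² + 0.742² = 1.9554
Covariances σ_ij = r_ij · s_i · s_j:
  σ(I1,I2) = 0.033 × 0.852 × 0.824 = 0.0232
  σ(I1,I3) = 0.052 × 0.852 × 0.742 = 0.0329
  σ(I2,I3) = 0.296 × 0.824 × 0.742 = 0.1810
σ²_T = Σσ²ᵢ + 2·Σσ_ij = 1.9554 + 2 × 0.2371 = 2.4296
α = (3/2)·(1 − 1.9554/2.4296) = 0.29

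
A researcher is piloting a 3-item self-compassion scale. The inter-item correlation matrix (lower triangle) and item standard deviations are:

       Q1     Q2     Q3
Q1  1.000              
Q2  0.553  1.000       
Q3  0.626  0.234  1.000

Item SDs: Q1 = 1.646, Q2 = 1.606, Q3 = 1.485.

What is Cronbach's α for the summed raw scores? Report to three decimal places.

Cronbach's α = 0.730

Σσ²ᵢ = 1.646² + 1.606² + 1.485² = 7.4938
Covariances σ_ij = r_ij · s_i · s_j:
  σ(Q1,Q2) = 0.553 × 1.646 × 1.606 = 1.4618
  σ(Q1,Q3) = 0.626 × 1.646 × 1.485 = 1.5301
  σ(Q2,Q3) = 0.234 × 1.606 × 1.485 = 0.5581
σ²_T = Σσ²ᵢ + 2·Σσ_ij = 7.4938 + 2 × 3.5500 = 14.5938
α = (3/2)·(1 − 7.4938/14.5938) = 0.730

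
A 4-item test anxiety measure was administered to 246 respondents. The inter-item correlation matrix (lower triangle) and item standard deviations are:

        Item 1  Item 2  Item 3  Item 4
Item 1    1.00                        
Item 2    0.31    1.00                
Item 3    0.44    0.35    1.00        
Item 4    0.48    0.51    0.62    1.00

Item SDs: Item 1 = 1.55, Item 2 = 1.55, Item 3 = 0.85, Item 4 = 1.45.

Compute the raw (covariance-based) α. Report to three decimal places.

α = 0.741

Σσ²ᵢ = 1.55² + 1.55² + 0.85² + 1.45² = 7.6300
Covariances σ_ij = r_ij · s_i · s_j:
  σ(Item 1,Item 2) = 0.31 × 1.55 × 1.55 = 0.7448
  σ(Item 1,Item 3) = 0.44 × 1.55 × 0.85 = 0.5797
  σ(Item 1,Item 4) = 0.48 × 1.55 × 1.45 = 1.0788
  σ(Item 2,Item 3) = 0.35 × 1.55 × 0.85 = 0.4611
  σ(Item 2,Item 4) = 0.51 × 1.55 × 1.45 = 1.1462
  σ(Item 3,Item 4) = 0.62 × 0.85 × 1.45 = 0.7641
σ²_T = Σσ²ᵢ + 2·Σσ_ij = 7.6300 + 2 × 4.7747 = 17.1794
α = (4/3)·(1 − 7.6300/17.1794) = 0.741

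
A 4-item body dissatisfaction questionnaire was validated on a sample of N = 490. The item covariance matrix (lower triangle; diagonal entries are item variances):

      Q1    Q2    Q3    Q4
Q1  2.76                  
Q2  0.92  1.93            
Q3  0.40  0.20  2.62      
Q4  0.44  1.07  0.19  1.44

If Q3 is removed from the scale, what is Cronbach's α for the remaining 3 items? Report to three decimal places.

Remaining items: Q1, Q2, Q4 (k = 3).
Σσᵢ² = 2.76 + 1.93 + 1.44 = 6.13
σ²_T = 6.13 + 2 × 2.43 = 10.99
α (item deleted) = (3/2)·(1 − 6.13/10.99) = 0.663

α = 0.663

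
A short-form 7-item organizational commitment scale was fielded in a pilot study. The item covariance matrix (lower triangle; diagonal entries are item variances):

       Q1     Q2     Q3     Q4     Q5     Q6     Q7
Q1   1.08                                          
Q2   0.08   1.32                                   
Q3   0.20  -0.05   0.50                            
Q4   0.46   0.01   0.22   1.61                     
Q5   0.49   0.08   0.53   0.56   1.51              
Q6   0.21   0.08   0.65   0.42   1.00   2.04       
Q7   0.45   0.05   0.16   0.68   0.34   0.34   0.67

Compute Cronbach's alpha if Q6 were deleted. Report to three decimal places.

Cronbach's alpha = 0.672

Remaining items: Q1, Q2, Q3, Q4, Q5, Q7 (k = 6).
ΣVar(i) = 1.08 + 1.32 + 0.50 + 1.61 + 1.51 + 0.67 = 6.69
Var(T) = 6.69 + 2 × 4.26 = 15.21
α (item deleted) = (6/5)·(1 − 6.69/15.21) = 0.672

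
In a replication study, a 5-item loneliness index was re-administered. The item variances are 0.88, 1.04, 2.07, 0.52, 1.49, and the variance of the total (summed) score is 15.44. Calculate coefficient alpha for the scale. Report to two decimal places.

coefficient alpha = 0.76

Σσ²ᵢ = 0.88 + 1.04 + 2.07 + 0.52 + 1.49 = 6.00
α = (k/(k−1))·(1 − Σσ²ᵢ/σ²_T) = (5/4)·(1 − 6.00/15.44) = 0.76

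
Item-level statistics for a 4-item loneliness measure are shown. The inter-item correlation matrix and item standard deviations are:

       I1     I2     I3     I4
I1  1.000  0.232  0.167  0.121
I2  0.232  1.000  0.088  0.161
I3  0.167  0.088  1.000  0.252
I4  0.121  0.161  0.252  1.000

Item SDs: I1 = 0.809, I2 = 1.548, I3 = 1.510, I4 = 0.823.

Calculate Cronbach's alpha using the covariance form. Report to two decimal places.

α = 0.40

Σσ²ᵢ = 0.809² + 1.548² + 1.510² + 0.823² = 6.0082
Covariances σ_ij = r_ij · s_i · s_j:
  σ(I1,I2) = 0.232 × 0.809 × 1.548 = 0.2905
  σ(I1,I3) = 0.167 × 0.809 × 1.510 = 0.2040
  σ(I1,I4) = 0.121 × 0.809 × 0.823 = 0.0806
  σ(I2,I3) = 0.088 × 1.548 × 1.510 = 0.2057
  σ(I2,I4) = 0.161 × 1.548 × 0.823 = 0.2051
  σ(I3,I4) = 0.252 × 1.510 × 0.823 = 0.3132
σ²_T = Σσ²ᵢ + 2·Σσ_ij = 6.0082 + 2 × 1.2991 = 8.6064
α = (4/3)·(1 − 6.0082/8.6064) = 0.40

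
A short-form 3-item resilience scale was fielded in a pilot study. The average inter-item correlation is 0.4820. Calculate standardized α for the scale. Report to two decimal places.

Standardized α = k·r̄ / (1 + (k−1)·r̄) = 3 × 0.4820 / (1 + 2 × 0.4820)
  = 1.4460 / 1.9640 = 0.74

α = 0.74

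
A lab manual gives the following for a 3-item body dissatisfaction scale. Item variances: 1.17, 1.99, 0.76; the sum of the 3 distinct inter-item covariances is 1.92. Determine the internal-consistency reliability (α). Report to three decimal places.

α = 0.742

ΣVar(i) = 1.17 + 1.99 + 0.76 = 3.92
Sum of distinct covariances = 1.92
σ²_T = ΣVar(i) + 2·Σcov = 3.92 + 2 × 1.92 = 7.76
α = (3/2)·(1 − 3.92/7.76) = 0.742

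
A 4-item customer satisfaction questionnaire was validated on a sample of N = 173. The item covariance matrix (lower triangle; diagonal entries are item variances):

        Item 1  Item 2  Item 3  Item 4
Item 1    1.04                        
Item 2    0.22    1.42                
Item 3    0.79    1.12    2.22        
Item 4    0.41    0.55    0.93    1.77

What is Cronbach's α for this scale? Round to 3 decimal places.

α = 0.740

ΣVar(i) = 1.04 + 1.42 + 2.22 + 1.77 = 6.45
Sum of off-diagonal covariances = 4.02
σ²_total = 6.45 + 2 × 4.02 = 14.49
α = (k/(k−1))·(1 − ΣVar(i)/σ²_total) = (4/3)·(1 − 6.45/14.49) = 0.740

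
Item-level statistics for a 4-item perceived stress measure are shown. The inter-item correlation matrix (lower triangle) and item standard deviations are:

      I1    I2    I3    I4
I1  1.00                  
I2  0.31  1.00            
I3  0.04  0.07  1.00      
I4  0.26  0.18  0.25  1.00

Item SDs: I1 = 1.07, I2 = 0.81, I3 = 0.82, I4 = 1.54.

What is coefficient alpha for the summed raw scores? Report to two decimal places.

α = 0.47

Σσ²ᵢ = 1.07² + 0.81² + 0.82² + 1.54² = 4.8450
Covariances σ_ij = r_ij · s_i · s_j:
  σ(I1,I2) = 0.31 × 1.07 × 0.81 = 0.2687
  σ(I1,I3) = 0.04 × 1.07 × 0.82 = 0.0351
  σ(I1,I4) = 0.26 × 1.07 × 1.54 = 0.4284
  σ(I2,I3) = 0.07 × 0.81 × 0.82 = 0.0465
  σ(I2,I4) = 0.18 × 0.81 × 1.54 = 0.2245
  σ(I3,I4) = 0.25 × 0.82 × 1.54 = 0.3157
σ²_T = Σσ²ᵢ + 2·Σσ_ij = 4.8450 + 2 × 1.3189 = 7.4828
α = (4/3)·(1 − 4.8450/7.4828) = 0.47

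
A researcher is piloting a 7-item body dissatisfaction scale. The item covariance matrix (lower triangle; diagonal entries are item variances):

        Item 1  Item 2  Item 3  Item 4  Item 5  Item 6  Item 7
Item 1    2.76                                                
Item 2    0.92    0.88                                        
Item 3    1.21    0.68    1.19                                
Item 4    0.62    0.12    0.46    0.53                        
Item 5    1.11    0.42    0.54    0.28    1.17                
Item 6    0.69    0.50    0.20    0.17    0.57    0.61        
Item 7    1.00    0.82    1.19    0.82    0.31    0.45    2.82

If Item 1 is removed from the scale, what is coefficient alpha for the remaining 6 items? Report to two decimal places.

Remaining items: Item 2, Item 3, Item 4, Item 5, Item 6, Item 7 (k = 6).
Σσᵢ² = 0.88 + 1.19 + 0.53 + 1.17 + 0.61 + 2.82 = 7.20
σ²_total = 7.20 + 2 × 7.53 = 22.26
α (item deleted) = (6/5)·(1 − 7.20/22.26) = 0.81

α = 0.81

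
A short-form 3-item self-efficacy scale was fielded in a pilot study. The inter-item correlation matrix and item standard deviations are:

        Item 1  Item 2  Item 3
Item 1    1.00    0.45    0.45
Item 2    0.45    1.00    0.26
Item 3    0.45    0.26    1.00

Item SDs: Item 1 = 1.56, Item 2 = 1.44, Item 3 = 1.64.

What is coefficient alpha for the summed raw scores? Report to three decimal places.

Σσ²ᵢ = 1.56² + 1.44² + 1.64² = 7.1968
Covariances σ_ij = r_ij · s_i · s_j:
  σ(Item 1,Item 2) = 0.45 × 1.56 × 1.44 = 1.0109
  σ(Item 1,Item 3) = 0.45 × 1.56 × 1.64 = 1.1513
  σ(Item 2,Item 3) = 0.26 × 1.44 × 1.64 = 0.6140
σ²_T = Σσ²ᵢ + 2·Σσ_ij = 7.1968 + 2 × 2.7762 = 12.7492
α = (3/2)·(1 − 7.1968/12.7492) = 0.653

α = 0.653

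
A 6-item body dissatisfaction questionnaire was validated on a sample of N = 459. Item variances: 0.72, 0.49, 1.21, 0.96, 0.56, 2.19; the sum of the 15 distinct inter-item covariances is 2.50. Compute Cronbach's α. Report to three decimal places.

α = 0.539

ΣVar(i) = 0.72 + 0.49 + 1.21 + 0.96 + 0.56 + 2.19 = 6.13
Sum of distinct covariances = 2.50
Var(T) = ΣVar(i) + 2·Σcov = 6.13 + 2 × 2.50 = 11.13
α = (6/5)·(1 − 6.13/11.13) = 0.539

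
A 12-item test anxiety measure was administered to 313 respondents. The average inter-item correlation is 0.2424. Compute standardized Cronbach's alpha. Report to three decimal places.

standardized Cronbach's alpha = 0.793

Standardized α = k·r̄ / (1 + (k−1)·r̄) = 12 × 0.2424 / (1 + 11 × 0.2424)
  = 2.9088 / 3.6664 = 0.793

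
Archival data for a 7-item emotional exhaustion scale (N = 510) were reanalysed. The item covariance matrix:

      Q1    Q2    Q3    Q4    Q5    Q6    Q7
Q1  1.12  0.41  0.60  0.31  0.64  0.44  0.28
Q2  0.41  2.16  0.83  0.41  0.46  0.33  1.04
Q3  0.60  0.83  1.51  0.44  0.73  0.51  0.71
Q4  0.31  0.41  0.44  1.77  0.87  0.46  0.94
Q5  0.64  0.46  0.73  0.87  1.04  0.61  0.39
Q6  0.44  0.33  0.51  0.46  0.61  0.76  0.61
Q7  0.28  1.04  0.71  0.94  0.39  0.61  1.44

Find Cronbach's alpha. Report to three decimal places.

α = 0.829

Σσ²ᵢ = 1.12 + 2.16 + 1.51 + 1.77 + 1.04 + 0.76 + 1.44 = 9.80
Sum of off-diagonal covariances = 12.02
total variance = 9.80 + 2 × 12.02 = 33.84
α = (k/(k−1))·(1 − Σσ²ᵢ/total variance) = (7/6)·(1 − 9.80/33.84) = 0.829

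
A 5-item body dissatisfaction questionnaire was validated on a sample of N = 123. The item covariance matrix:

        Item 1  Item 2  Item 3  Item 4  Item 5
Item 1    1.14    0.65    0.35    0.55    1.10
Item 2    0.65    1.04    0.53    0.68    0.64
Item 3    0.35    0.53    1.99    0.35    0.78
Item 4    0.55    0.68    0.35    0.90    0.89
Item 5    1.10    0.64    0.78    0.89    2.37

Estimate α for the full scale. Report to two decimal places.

sum of item variances = 1.14 + 1.04 + 1.99 + 0.90 + 2.37 = 7.44
Sum of the distinct covariances = 6.52
Var(T) = 7.44 + 2 × 6.52 = 20.48
α = (k/(k−1))·(1 − sum of item variances/Var(T)) = (5/4)·(1 − 7.44/20.48) = 0.80

α = 0.80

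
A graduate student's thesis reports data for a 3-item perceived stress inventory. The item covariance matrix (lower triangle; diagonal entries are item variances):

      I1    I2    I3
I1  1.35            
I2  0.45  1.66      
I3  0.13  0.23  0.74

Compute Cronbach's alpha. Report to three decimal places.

Cronbach's alpha = 0.453

sum of item variances = 1.35 + 1.66 + 0.74 = 3.75
Sum of off-diagonal covariances = 0.81
σ²_total = 3.75 + 2 × 0.81 = 5.37
α = (k/(k−1))·(1 − sum of item variances/σ²_total) = (3/2)·(1 − 3.75/5.37) = 0.453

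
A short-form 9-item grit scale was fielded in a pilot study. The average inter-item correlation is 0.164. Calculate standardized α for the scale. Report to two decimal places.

Standardized α = k·r̄ / (1 + (k−1)·r̄) = 9 × 0.164 / (1 + 8 × 0.164)
  = 1.4760 / 2.3120 = 0.64

standardized α = 0.64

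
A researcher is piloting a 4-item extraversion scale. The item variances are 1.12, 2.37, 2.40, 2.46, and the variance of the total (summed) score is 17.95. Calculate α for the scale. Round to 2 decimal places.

sum of item variances = 1.12 + 2.37 + 2.40 + 2.46 = 8.35
α = (k/(k−1))·(1 − sum of item variances/σ²_total) = (4/3)·(1 − 8.35/17.95) = 0.71

α = 0.71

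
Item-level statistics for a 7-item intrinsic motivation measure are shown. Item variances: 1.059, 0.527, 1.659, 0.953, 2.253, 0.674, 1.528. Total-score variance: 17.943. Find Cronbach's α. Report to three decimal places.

Cronbach's α = 0.604

Σσ²ᵢ = 1.059 + 0.527 + 1.659 + 0.953 + 2.253 + 0.674 + 1.528 = 8.653
α = (k/(k−1))·(1 − Σσ²ᵢ/Var(T)) = (7/6)·(1 − 8.653/17.943) = 0.604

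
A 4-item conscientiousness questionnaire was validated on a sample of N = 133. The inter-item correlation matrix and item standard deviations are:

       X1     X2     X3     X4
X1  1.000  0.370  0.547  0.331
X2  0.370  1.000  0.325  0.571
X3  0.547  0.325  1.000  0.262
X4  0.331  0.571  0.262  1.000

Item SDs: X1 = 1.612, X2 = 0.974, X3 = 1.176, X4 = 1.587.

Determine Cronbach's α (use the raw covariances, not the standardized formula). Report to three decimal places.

Cronbach's α = 0.707

Σσ²ᵢ = 1.612² + 0.974² + 1.176² + 1.587² = 7.4488
Covariances σ_ij = r_ij · s_i · s_j:
  σ(X1,X2) = 0.370 × 1.612 × 0.974 = 0.5809
  σ(X1,X3) = 0.547 × 1.612 × 1.176 = 1.0370
  σ(X1,X4) = 0.331 × 1.612 × 1.587 = 0.8468
  σ(X2,X3) = 0.325 × 0.974 × 1.176 = 0.3723
  σ(X2,X4) = 0.571 × 0.974 × 1.587 = 0.8826
  σ(X3,X4) = 0.262 × 1.176 × 1.587 = 0.4890
σ²_T = Σσ²ᵢ + 2·Σσ_ij = 7.4488 + 2 × 4.2086 = 15.8660
α = (4/3)·(1 − 7.4488/15.8660) = 0.707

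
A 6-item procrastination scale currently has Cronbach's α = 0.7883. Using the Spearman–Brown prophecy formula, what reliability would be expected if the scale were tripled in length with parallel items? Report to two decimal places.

predicted reliability = 0.92

Length factor m = 3
α' = m·α / (1 + (m−1)·α)
   = 3 × 0.7883 / (1 + (3 − 1) × 0.7883)
   = 2.3649 / 2.5766 = 0.92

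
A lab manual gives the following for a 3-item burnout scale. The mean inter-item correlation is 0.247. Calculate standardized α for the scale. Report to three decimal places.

Standardized α = k·r̄ / (1 + (k−1)·r̄) = 3 × 0.247 / (1 + 2 × 0.247)
  = 0.7410 / 1.4940 = 0.496

standardized α = 0.496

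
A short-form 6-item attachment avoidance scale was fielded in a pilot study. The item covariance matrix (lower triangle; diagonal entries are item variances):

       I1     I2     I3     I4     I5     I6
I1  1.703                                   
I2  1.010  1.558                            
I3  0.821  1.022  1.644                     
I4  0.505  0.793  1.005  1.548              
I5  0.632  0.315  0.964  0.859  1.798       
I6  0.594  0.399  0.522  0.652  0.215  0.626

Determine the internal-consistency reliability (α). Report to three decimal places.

Σσᵢ² = 1.703 + 1.558 + 1.644 + 1.548 + 1.798 + 0.626 = 8.877
Σ_{i<j} σ_ij = 10.308
σ²_total = 8.877 + 2 × 10.308 = 29.493
α = (k/(k−1))·(1 − Σσᵢ²/σ²_total) = (6/5)·(1 − 8.877/29.493) = 0.839

α = 0.839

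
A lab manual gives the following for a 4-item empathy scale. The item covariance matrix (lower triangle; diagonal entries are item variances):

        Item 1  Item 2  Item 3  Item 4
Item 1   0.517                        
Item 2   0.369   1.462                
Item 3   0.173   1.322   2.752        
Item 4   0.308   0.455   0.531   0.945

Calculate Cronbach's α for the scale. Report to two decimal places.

Σσᵢ² = 0.517 + 1.462 + 2.752 + 0.945 = 5.676
Σ_{i<j} σ_ij = 3.158
σ²_T = 5.676 + 2 × 3.158 = 11.992
α = (k/(k−1))·(1 − Σσᵢ²/σ²_T) = (4/3)·(1 − 5.676/11.992) = 0.70

Cronbach's α = 0.70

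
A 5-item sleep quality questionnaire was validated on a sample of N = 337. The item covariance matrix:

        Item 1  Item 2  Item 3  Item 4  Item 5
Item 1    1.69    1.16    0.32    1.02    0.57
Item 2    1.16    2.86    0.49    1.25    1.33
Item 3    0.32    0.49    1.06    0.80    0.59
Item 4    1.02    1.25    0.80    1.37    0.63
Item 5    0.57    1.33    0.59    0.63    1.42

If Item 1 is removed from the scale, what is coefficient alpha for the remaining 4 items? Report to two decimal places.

Remaining items: Item 2, Item 3, Item 4, Item 5 (k = 4).
Σσᵢ² = 2.86 + 1.06 + 1.37 + 1.42 = 6.71
σ²_total = 6.71 + 2 × 5.09 = 16.89
α (item deleted) = (4/3)·(1 − 6.71/16.89) = 0.80

coefficient alpha = 0.80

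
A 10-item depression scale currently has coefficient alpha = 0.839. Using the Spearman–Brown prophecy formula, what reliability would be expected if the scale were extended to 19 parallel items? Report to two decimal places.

predicted reliability = 0.91

Length factor m = 19/10 = 1.9000
α' = m·α / (1 + (m−1)·α)
   = 19/10 × 0.839 / (1 + (19/10 − 1) × 0.839)
   = 1.5941 / 1.7551 = 0.91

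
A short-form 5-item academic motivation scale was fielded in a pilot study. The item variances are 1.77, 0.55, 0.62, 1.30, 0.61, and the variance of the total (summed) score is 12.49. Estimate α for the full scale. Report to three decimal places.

Σσ²ᵢ = 1.77 + 0.55 + 0.62 + 1.30 + 0.61 = 4.85
α = (k/(k−1))·(1 − Σσ²ᵢ/σ²_total) = (5/4)·(1 − 4.85/12.49) = 0.765

α = 0.765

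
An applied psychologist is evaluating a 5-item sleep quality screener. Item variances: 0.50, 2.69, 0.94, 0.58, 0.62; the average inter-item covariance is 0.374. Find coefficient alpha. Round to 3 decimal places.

coefficient alpha = 0.730

sum of item variances = 0.50 + 2.69 + 0.94 + 0.58 + 0.62 = 5.33
Sum of the 10 distinct covariances = 10 × 0.374 = 3.740
σ²_total = sum of item variances + 2·Σcov = 5.33 + 2 × 3.740 = 12.810
α = (5/4)·(1 − 5.33/12.810) = 0.730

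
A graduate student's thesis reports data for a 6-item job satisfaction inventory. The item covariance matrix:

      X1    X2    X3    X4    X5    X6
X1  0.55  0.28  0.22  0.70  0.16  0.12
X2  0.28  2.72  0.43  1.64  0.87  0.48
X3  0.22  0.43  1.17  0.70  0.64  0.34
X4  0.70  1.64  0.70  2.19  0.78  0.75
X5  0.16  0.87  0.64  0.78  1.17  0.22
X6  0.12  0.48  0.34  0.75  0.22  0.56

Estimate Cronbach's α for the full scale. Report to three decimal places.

sum of item variances = 0.55 + 2.72 + 1.17 + 2.19 + 1.17 + 0.56 = 8.36
Sum of off-diagonal covariances = 8.33
σ²_T = 8.36 + 2 × 8.33 = 25.02
α = (k/(k−1))·(1 − sum of item variances/σ²_T) = (6/5)·(1 − 8.36/25.02) = 0.799

α = 0.799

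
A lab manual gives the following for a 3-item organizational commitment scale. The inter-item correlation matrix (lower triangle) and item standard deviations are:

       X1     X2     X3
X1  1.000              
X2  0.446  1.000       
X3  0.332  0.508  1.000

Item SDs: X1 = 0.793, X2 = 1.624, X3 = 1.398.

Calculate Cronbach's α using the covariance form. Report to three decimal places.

α = 0.668

Σσ²ᵢ = 0.793² + 1.624² + 1.398² = 5.2206
Covariances σ_ij = r_ij · s_i · s_j:
  σ(X1,X2) = 0.446 × 0.793 × 1.624 = 0.5744
  σ(X1,X3) = 0.332 × 0.793 × 1.398 = 0.3681
  σ(X2,X3) = 0.508 × 1.624 × 1.398 = 1.1533
σ²_T = Σσ²ᵢ + 2·Σσ_ij = 5.2206 + 2 × 2.0958 = 9.4122
α = (3/2)·(1 − 5.2206/9.4122) = 0.668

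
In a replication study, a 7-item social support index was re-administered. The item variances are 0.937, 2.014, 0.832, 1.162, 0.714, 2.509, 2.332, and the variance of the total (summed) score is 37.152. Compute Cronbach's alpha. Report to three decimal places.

sum of item variances = 0.937 + 2.014 + 0.832 + 1.162 + 0.714 + 2.509 + 2.332 = 10.500
α = (k/(k−1))·(1 − sum of item variances/total variance) = (7/6)·(1 − 10.500/37.152) = 0.837

Cronbach's alpha = 0.837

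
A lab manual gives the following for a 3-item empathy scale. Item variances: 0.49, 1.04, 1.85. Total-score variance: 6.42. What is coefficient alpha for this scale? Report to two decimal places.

α = 0.71

ΣVar(i) = 0.49 + 1.04 + 1.85 = 3.38
α = (k/(k−1))·(1 − ΣVar(i)/σ²_T) = (3/2)·(1 − 3.38/6.42) = 0.71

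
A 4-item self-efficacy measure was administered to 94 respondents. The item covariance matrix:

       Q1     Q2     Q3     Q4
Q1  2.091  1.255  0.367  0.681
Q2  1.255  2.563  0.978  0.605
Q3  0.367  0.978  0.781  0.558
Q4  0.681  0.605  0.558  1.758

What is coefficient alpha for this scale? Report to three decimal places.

sum of item variances = 2.091 + 2.563 + 0.781 + 1.758 = 7.193
Σ_{i<j} σ_ij = 4.444
Var(T) = 7.193 + 2 × 4.444 = 16.081
α = (k/(k−1))·(1 − sum of item variances/Var(T)) = (4/3)·(1 − 7.193/16.081) = 0.737

coefficient alpha = 0.737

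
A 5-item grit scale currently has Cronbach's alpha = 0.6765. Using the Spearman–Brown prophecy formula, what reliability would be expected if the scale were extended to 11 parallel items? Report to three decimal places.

predicted reliability = 0.821

Length factor m = 11/5 = 2.2000
α' = m·α / (1 + (m−1)·α)
   = 11/5 × 0.6765 / (1 + (11/5 − 1) × 0.6765)
   = 1.4883 / 1.8118 = 0.821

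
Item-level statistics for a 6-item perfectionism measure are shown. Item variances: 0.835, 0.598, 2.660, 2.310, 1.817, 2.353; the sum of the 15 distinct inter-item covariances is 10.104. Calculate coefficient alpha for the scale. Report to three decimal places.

Σσᵢ² = 0.835 + 0.598 + 2.660 + 2.310 + 1.817 + 2.353 = 10.573
Sum of distinct covariances = 10.104
Var(T) = Σσᵢ² + 2·Σcov = 10.573 + 2 × 10.104 = 30.781
α = (6/5)·(1 − 10.573/30.781) = 0.788

α = 0.788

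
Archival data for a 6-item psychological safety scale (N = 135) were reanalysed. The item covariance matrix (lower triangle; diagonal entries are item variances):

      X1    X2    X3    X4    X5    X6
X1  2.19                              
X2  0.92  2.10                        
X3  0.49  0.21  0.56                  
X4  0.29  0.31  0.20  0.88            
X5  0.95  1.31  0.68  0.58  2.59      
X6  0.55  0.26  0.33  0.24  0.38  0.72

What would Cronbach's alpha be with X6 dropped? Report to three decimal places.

Cronbach's alpha = 0.735

Remaining items: X1, X2, X3, X4, X5 (k = 5).
ΣVar(i) = 2.19 + 2.10 + 0.56 + 0.88 + 2.59 = 8.32
σ²_total = 8.32 + 2 × 5.94 = 20.20
α (item deleted) = (5/4)·(1 − 8.32/20.20) = 0.735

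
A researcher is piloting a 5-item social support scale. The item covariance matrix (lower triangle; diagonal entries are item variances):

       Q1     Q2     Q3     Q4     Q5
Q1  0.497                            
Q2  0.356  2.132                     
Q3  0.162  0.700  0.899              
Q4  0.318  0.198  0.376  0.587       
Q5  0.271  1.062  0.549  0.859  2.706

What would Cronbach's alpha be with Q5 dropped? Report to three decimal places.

Remaining items: Q1, Q2, Q3, Q4 (k = 4).
Σσ²ᵢ = 0.497 + 2.132 + 0.899 + 0.587 = 4.115
total variance = 4.115 + 2 × 2.110 = 8.335
α (item deleted) = (4/3)·(1 − 4.115/8.335) = 0.675

Cronbach's alpha = 0.675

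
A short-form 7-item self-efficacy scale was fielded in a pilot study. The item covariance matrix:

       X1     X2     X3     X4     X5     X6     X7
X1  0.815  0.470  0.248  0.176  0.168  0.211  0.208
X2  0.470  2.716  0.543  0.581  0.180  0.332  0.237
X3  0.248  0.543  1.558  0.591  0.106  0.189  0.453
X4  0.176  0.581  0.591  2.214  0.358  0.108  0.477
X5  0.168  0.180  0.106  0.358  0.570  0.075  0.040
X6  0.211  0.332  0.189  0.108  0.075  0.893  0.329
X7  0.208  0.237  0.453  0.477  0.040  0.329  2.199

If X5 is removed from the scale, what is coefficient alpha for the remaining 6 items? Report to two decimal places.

coefficient alpha = 0.60

Remaining items: X1, X2, X3, X4, X6, X7 (k = 6).
sum of item variances = 0.815 + 2.716 + 1.558 + 2.214 + 0.893 + 2.199 = 10.395
σ²_T = 10.395 + 2 × 5.153 = 20.701
α (item deleted) = (6/5)·(1 − 10.395/20.701) = 0.60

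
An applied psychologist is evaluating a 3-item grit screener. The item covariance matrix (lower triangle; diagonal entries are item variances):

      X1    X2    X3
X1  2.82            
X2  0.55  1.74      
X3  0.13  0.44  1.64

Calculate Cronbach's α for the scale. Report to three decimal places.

Cronbach's α = 0.398

Σσᵢ² = 2.82 + 1.74 + 1.64 = 6.20
Σ_{i<j} σ_ij = 1.12
σ²_T = 6.20 + 2 × 1.12 = 8.44
α = (k/(k−1))·(1 − Σσᵢ²/σ²_T) = (3/2)·(1 − 6.20/8.44) = 0.398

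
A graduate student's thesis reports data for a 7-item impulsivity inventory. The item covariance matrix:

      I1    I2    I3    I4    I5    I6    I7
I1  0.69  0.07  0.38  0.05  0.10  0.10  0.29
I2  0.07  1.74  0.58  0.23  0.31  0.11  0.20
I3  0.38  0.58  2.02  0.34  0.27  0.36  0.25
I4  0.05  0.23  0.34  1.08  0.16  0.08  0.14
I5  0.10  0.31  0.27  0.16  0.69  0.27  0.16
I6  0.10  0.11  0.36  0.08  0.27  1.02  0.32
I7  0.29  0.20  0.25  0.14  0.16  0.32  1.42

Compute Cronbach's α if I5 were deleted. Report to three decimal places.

Cronbach's α = 0.561

Remaining items: I1, I2, I3, I4, I6, I7 (k = 6).
Σσ²ᵢ = 0.69 + 1.74 + 2.02 + 1.08 + 1.02 + 1.42 = 7.97
total variance = 7.97 + 2 × 3.50 = 14.97
α (item deleted) = (6/5)·(1 − 7.97/14.97) = 0.561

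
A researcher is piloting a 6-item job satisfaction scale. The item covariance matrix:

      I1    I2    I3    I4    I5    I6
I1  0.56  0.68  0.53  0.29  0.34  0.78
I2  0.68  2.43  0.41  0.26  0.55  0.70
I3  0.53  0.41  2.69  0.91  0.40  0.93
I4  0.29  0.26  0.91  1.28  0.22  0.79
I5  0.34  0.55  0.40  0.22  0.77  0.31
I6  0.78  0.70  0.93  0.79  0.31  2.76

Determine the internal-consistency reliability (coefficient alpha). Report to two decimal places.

coefficient alpha = 0.73

sum of item variances = 0.56 + 2.43 + 2.69 + 1.28 + 0.77 + 2.76 = 10.49
Σ_{i<j} σ_ij = 8.10
σ²_T = 10.49 + 2 × 8.10 = 26.69
α = (k/(k−1))·(1 − sum of item variances/σ²_T) = (6/5)·(1 − 10.49/26.69) = 0.73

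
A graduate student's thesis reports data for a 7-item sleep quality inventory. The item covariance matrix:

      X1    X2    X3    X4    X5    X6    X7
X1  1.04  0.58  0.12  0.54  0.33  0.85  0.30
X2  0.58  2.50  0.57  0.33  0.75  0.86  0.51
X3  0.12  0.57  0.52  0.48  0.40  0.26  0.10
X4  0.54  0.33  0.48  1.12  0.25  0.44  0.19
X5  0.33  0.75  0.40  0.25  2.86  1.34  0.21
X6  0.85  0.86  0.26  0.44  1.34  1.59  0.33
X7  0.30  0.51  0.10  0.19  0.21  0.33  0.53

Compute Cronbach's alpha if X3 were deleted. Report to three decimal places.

α = 0.742

Remaining items: X1, X2, X4, X5, X6, X7 (k = 6).
Σσ²ᵢ = 1.04 + 2.50 + 1.12 + 2.86 + 1.59 + 0.53 = 9.64
σ²_T = 9.64 + 2 × 7.81 = 25.26
α (item deleted) = (6/5)·(1 − 9.64/25.26) = 0.742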